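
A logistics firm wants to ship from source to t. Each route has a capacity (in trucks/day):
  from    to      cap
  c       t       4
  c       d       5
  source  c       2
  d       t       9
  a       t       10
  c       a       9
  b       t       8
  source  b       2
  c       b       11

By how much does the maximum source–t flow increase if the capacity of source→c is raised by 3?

3

Original max flow = 4.
After raising cap(source→c), augmenting paths through that edge carry 3 more units.
New max flow = 7. Increase = 3.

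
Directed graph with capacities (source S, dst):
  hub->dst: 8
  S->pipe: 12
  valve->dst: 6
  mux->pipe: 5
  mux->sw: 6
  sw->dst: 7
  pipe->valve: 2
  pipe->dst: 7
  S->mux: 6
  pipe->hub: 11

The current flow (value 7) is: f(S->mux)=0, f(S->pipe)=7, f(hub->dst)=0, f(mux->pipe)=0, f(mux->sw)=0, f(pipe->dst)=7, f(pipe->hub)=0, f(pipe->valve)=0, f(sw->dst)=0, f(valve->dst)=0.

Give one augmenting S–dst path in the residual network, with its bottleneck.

S->mux->sw->dst, bottleneck 6

Residual along S->mux->sw->dst: S->mux: 6, mux->sw: 6, sw->dst: 7.
Bottleneck = min = 6.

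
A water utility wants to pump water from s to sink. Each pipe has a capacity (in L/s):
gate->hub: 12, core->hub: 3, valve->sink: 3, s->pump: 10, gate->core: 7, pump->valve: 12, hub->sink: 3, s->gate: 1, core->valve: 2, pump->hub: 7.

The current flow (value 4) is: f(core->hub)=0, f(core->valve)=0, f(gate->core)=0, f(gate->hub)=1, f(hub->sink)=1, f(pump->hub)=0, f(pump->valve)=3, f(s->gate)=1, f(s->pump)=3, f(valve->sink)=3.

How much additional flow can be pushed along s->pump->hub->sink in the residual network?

2

Residual capacities along the path: s->pump: 7, pump->hub: 7, hub->sink: 2.
Minimum is 2.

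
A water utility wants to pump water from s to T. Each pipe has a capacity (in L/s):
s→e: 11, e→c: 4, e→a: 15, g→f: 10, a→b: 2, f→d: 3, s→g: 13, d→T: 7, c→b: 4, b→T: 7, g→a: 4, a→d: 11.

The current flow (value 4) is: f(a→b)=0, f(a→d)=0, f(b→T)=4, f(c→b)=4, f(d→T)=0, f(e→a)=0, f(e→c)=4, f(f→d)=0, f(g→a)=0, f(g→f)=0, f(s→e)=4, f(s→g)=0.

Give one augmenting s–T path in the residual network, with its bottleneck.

Residual along s→e→a→b→T: s→e: 7, e→a: 15, a→b: 2, b→T: 3.
Bottleneck = min = 2.

s→e→a→b→T, bottleneck 2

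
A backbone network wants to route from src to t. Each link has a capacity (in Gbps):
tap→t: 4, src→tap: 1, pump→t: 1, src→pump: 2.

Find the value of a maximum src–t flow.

2

Augment src→pump→t: bottleneck 1. Total 1.
Augment src→tap→t: bottleneck 1. Total 2.
No augmenting path remains in the residual graph.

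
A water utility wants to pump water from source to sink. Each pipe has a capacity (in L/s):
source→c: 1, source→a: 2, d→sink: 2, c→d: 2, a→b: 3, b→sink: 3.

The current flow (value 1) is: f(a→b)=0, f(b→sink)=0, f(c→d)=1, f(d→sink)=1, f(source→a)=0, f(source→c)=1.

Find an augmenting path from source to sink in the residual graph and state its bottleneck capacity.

Residual along source→a→b→sink: source→a: 2, a→b: 3, b→sink: 3.
Bottleneck = min = 2.

source→a→b→sink, bottleneck 2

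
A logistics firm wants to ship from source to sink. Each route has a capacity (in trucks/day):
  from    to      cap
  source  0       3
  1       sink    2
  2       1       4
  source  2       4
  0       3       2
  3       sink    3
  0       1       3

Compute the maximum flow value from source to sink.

4

Augment source→0→3→sink: bottleneck 2. Total 2.
Augment source→0→1→sink: bottleneck 1. Total 3.
Augment source→2→1→sink: bottleneck 1. Total 4.
No augmenting path remains in the residual graph.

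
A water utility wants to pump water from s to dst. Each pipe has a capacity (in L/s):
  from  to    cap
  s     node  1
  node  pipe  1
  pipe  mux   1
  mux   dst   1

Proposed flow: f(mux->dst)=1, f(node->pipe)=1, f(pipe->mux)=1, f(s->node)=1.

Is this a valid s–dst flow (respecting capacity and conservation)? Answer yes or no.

Yes

Every edge has 0 ≤ f(e) ≤ cap(e).
At each intermediate node, inflow equals outflow.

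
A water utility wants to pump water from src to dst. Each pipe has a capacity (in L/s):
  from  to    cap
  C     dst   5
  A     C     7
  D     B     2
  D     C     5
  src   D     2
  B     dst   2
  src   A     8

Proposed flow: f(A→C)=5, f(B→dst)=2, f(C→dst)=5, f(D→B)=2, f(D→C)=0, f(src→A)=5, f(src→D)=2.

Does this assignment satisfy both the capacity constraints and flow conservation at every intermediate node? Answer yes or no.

Yes

Every edge has 0 ≤ f(e) ≤ cap(e).
At each intermediate node, inflow equals outflow.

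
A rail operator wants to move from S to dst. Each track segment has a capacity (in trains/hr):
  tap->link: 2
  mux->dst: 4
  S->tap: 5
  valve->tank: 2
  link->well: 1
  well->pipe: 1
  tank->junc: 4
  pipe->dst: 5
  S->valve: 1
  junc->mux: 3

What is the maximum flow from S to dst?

Augment S->valve->tank->junc->mux->dst: bottleneck 1. Total 1.
Augment S->tap->link->well->pipe->dst: bottleneck 1. Total 2.
No augmenting path remains in the residual graph.

2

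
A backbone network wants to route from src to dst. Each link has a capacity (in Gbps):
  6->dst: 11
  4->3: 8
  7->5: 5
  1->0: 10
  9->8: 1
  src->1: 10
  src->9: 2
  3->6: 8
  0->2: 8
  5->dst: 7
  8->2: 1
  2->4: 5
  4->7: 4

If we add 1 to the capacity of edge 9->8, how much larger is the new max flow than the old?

0

Original max flow = 5.
Edge 9->8 does not cross the min cut (source side {0, 1, 2, 8, 9, src}), so extra capacity there cannot help.
New max flow = 5. Increase = 0.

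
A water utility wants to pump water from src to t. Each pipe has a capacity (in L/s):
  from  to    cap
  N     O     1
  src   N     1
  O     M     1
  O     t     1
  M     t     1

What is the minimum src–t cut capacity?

Max flow = 1 (via 1 augmenting path).
In the residual at optimum, the set reachable from src is {src}.
Cut edges: src->N (cap 1). Sum = 1.

1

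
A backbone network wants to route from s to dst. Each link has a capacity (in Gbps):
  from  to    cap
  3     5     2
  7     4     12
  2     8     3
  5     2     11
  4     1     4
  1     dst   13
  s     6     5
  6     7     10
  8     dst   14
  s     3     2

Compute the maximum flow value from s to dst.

Augment s->3->5->2->8->dst: bottleneck 2. Total 2.
Augment s->6->7->4->1->dst: bottleneck 4. Total 6.
No augmenting path remains in the residual graph.

6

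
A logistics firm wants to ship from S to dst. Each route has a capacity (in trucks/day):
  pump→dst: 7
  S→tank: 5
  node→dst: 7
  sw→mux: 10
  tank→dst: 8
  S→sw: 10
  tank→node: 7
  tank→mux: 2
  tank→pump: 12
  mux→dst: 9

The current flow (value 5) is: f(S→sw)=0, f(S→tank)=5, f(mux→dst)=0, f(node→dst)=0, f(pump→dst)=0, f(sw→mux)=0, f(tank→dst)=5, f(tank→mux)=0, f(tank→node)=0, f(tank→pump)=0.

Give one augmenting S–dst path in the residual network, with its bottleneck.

Residual along S→sw→mux→dst: S→sw: 10, sw→mux: 10, mux→dst: 9.
Bottleneck = min = 9.

S→sw→mux→dst, bottleneck 9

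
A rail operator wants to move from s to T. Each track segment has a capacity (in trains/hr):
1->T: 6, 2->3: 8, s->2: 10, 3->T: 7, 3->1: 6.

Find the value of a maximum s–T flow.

Augment s->2->3->T: bottleneck 7. Total 7.
Augment s->2->3->1->T: bottleneck 1. Total 8.
No augmenting path remains in the residual graph.

8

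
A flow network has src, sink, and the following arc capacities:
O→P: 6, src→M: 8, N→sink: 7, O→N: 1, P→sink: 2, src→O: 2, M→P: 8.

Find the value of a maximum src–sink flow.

Augment src→O→N→sink: bottleneck 1. Total 1.
Augment src→O→P→sink: bottleneck 1. Total 2.
Augment src→M→P→sink: bottleneck 1. Total 3.
No augmenting path remains in the residual graph.

3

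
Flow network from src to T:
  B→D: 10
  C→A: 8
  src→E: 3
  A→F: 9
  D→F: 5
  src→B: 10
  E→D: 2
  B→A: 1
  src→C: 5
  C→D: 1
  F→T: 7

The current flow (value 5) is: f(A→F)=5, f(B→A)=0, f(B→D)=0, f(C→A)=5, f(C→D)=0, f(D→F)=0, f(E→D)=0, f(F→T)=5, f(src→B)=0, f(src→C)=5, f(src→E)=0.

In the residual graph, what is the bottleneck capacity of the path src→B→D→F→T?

Residual capacities along the path: src→B: 10, B→D: 10, D→F: 5, F→T: 2.
Minimum is 2.

2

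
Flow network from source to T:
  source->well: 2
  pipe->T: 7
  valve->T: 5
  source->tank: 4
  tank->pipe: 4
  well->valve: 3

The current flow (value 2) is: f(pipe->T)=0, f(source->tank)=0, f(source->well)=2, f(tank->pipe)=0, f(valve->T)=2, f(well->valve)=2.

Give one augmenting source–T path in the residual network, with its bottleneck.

source->tank->pipe->T, bottleneck 4

Residual along source->tank->pipe->T: source->tank: 4, tank->pipe: 4, pipe->T: 7.
Bottleneck = min = 4.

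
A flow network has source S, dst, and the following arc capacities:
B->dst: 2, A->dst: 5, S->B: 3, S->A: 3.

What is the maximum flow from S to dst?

5

Augment S->A->dst: bottleneck 3. Total 3.
Augment S->B->dst: bottleneck 2. Total 5.
No augmenting path remains in the residual graph.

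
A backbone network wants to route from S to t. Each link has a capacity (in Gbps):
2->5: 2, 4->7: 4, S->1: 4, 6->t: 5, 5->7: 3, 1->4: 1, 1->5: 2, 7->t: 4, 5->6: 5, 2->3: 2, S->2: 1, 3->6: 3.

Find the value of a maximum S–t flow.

Augment S->2->3->6->t: bottleneck 1. Total 1.
Augment S->1->5->6->t: bottleneck 2. Total 3.
Augment S->1->4->7->t: bottleneck 1. Total 4.
No augmenting path remains in the residual graph.

4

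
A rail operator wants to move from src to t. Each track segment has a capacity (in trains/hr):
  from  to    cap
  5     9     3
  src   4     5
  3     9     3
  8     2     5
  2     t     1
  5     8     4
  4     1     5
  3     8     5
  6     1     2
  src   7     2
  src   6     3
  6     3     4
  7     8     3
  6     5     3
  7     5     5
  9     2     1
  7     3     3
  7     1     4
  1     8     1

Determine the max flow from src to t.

Augment src->7->8->2->t: bottleneck 1. Total 1.
No augmenting path remains in the residual graph.

1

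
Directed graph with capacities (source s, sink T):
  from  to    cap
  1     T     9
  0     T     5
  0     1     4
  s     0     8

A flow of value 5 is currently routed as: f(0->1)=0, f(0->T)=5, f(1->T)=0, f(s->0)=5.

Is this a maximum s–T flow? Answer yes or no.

No

Residual path s->0->1->T has bottleneck 3 > 0.
Pushing 3 along it raises the flow to 8, so the given flow is not maximum.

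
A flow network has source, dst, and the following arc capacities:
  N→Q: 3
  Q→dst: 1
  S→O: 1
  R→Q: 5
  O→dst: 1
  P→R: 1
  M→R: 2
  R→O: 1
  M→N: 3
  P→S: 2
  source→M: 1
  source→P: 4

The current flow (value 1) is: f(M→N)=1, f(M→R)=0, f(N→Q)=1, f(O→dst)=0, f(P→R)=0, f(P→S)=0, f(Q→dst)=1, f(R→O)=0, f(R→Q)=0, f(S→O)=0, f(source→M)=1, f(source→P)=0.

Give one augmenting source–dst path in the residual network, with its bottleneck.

source→P→R→O→dst, bottleneck 1

Residual along source→P→R→O→dst: source→P: 4, P→R: 1, R→O: 1, O→dst: 1.
Bottleneck = min = 1.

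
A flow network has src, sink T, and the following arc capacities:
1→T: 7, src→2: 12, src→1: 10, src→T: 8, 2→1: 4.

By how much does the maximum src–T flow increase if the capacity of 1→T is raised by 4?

4

Original max flow = 15.
After raising cap(1→T), augmenting paths through that edge carry 4 more units.
New max flow = 19. Increase = 4.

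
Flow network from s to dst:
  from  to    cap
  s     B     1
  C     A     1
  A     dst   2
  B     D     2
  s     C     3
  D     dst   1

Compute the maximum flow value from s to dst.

Augment s→B→D→dst: bottleneck 1. Total 1.
Augment s→C→A→dst: bottleneck 1. Total 2.
No augmenting path remains in the residual graph.

2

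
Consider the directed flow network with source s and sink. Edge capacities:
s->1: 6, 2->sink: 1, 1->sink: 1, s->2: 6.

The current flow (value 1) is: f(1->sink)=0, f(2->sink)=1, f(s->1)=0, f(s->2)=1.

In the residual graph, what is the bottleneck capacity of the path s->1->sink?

Residual capacities along the path: s->1: 6, 1->sink: 1.
Minimum is 1.

1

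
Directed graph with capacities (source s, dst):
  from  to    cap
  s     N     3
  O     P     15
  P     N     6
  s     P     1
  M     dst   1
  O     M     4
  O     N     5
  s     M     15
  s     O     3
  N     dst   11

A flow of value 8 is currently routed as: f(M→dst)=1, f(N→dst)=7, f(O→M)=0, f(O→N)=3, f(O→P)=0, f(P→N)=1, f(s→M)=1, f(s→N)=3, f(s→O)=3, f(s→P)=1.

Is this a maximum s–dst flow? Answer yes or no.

Residual reachable from s: {M, s}; dst is not reachable.
Saturated cut: s→O, s→P, s→N, M→dst with total capacity 8 = current flow value. Flow is maximum.

Yes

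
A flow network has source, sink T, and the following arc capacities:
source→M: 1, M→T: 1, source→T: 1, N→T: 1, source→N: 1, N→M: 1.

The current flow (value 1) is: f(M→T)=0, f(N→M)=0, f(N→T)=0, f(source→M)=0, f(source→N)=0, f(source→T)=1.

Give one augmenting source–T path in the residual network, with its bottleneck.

source→N→T, bottleneck 1

Residual along source→N→T: source→N: 1, N→T: 1.
Bottleneck = min = 1.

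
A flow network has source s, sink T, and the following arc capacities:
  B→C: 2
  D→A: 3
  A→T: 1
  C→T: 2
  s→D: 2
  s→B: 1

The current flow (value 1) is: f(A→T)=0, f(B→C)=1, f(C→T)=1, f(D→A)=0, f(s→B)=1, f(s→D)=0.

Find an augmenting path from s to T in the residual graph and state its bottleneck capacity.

s→D→A→T, bottleneck 1

Residual along s→D→A→T: s→D: 2, D→A: 3, A→T: 1.
Bottleneck = min = 1.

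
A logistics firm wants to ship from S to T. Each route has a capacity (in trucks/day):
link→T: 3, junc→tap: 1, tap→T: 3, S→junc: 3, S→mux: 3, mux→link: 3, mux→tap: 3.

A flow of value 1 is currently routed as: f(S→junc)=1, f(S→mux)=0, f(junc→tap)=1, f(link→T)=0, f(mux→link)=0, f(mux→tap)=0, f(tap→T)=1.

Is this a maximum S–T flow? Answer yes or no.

No

Residual path S→mux→tap→T has bottleneck 2 > 0.
Pushing 2 along it raises the flow to 3, so the given flow is not maximum.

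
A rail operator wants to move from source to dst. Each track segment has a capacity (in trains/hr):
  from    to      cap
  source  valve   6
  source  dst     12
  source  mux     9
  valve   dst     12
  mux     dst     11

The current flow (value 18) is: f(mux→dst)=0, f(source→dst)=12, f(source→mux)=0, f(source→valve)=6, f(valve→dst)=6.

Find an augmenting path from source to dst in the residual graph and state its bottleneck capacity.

source→mux→dst, bottleneck 9

Residual along source→mux→dst: source→mux: 9, mux→dst: 11.
Bottleneck = min = 9.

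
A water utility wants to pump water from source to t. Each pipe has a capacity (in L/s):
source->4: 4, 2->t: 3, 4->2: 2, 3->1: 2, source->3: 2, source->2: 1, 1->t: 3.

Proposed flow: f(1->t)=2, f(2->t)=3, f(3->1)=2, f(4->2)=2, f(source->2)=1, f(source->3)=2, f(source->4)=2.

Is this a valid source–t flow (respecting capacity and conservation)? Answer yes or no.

Every edge has 0 ≤ f(e) ≤ cap(e).
At each intermediate node, inflow equals outflow.

Yes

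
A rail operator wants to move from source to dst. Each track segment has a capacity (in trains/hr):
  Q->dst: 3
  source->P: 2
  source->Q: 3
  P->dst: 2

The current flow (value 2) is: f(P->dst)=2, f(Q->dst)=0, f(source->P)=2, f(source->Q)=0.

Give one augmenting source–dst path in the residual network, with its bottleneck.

source->Q->dst, bottleneck 3

Residual along source->Q->dst: source->Q: 3, Q->dst: 3.
Bottleneck = min = 3.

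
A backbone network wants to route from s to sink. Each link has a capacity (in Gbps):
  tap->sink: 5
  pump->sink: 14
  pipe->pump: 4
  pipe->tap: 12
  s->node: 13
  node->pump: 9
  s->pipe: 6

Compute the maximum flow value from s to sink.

Augment s->pipe->tap->sink: bottleneck 5. Total 5.
Augment s->pipe->pump->sink: bottleneck 1. Total 6.
Augment s->node->pump->sink: bottleneck 9. Total 15.
No augmenting path remains in the residual graph.

15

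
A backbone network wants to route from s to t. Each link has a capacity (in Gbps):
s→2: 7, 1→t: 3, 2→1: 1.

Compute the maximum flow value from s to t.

1

Augment s→2→1→t: bottleneck 1. Total 1.
No augmenting path remains in the residual graph.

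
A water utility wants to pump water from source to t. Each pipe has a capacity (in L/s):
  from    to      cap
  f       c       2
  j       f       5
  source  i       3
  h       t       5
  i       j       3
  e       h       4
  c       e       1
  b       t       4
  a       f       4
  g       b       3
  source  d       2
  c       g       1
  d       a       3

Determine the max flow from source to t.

2

Augment source→i→j→f→c→g→b→t: bottleneck 1. Total 1.
Augment source→i→j→f→c→e→h→t: bottleneck 1. Total 2.
No augmenting path remains in the residual graph.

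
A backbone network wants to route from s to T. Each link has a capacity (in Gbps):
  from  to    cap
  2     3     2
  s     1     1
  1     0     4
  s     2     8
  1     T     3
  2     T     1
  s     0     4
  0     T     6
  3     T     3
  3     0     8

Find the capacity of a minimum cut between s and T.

8

Max flow = 8 (via 4 augmenting paths).
In the residual at optimum, the set reachable from s is {2, s}.
Cut edges: s→1 (cap 1), s→0 (cap 4), 2→3 (cap 2), 2→T (cap 1). Sum = 8.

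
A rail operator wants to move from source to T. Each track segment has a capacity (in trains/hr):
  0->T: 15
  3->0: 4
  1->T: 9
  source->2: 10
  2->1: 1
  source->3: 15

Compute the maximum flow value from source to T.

5

Augment source->3->0->T: bottleneck 4. Total 4.
Augment source->2->1->T: bottleneck 1. Total 5.
No augmenting path remains in the residual graph.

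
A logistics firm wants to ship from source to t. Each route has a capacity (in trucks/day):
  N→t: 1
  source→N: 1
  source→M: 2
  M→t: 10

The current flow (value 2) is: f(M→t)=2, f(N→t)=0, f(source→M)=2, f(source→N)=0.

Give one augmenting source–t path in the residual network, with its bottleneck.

Residual along source→N→t: source→N: 1, N→t: 1.
Bottleneck = min = 1.

source→N→t, bottleneck 1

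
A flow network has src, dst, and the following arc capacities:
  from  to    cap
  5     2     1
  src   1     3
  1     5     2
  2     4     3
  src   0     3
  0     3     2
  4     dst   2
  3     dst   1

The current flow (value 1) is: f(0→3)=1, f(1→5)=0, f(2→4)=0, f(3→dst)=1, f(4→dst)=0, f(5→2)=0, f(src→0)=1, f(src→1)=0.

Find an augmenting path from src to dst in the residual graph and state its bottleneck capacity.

src→1→5→2→4→dst, bottleneck 1

Residual along src→1→5→2→4→dst: src→1: 3, 1→5: 2, 5→2: 1, 2→4: 3, 4→dst: 2.
Bottleneck = min = 1.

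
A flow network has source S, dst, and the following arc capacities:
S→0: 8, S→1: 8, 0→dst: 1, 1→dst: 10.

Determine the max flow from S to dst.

Augment S→1→dst: bottleneck 8. Total 8.
Augment S→0→dst: bottleneck 1. Total 9.
No augmenting path remains in the residual graph.

9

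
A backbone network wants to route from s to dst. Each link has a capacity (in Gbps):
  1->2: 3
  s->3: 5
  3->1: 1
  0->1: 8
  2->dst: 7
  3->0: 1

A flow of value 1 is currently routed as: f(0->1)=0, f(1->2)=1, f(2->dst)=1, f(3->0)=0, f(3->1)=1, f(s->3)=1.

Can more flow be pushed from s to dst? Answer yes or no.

Yes

Residual path s->3->0->1->2->dst has bottleneck 1 > 0.
Pushing 1 along it raises the flow to 2, so the given flow is not maximum.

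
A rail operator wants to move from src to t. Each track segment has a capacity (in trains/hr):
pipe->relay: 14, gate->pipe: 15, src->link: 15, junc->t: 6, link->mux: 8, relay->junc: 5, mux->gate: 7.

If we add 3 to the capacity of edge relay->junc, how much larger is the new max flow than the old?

1

Original max flow = 5.
After raising cap(relay->junc), augmenting paths through that edge carry 1 more unit.
New max flow = 6. Increase = 1.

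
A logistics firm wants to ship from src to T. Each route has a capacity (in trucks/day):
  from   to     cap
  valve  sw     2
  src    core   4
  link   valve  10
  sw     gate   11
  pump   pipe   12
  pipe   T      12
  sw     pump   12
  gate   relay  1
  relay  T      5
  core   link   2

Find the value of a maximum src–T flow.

2

Augment src→core→link→valve→sw→gate→relay→T: bottleneck 1. Total 1.
Augment src→core→link→valve→sw→pump→pipe→T: bottleneck 1. Total 2.
No augmenting path remains in the residual graph.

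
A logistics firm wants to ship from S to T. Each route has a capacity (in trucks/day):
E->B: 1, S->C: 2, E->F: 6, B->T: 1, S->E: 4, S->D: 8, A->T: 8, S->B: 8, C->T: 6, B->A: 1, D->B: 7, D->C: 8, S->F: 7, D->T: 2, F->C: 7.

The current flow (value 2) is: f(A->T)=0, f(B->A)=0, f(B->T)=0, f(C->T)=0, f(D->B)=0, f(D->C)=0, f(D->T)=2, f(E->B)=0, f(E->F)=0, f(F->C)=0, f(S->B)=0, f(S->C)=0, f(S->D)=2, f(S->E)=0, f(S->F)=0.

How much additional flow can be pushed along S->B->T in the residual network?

1

Residual capacities along the path: S->B: 8, B->T: 1.
Minimum is 1.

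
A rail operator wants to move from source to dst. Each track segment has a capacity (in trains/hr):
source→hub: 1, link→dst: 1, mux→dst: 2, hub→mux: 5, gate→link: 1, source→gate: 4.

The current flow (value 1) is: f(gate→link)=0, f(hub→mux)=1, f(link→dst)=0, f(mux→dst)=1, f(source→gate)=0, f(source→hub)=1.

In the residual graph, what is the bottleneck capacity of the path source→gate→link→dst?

Residual capacities along the path: source→gate: 4, gate→link: 1, link→dst: 1.
Minimum is 1.

1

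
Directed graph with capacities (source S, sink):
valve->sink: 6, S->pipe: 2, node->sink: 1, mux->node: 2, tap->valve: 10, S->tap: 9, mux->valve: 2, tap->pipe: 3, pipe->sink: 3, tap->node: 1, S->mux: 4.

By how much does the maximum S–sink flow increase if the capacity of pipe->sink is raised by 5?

2

Original max flow = 10.
After raising cap(pipe->sink), augmenting paths through that edge carry 2 more units.
New max flow = 12. Increase = 2.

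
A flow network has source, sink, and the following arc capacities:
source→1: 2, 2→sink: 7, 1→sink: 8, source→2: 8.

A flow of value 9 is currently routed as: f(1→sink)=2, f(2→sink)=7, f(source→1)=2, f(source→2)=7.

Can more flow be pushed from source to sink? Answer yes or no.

No

Residual reachable from source: {2, source}; sink is not reachable.
Saturated cut: source→1, 2→sink with total capacity 9 = current flow value. Flow is maximum.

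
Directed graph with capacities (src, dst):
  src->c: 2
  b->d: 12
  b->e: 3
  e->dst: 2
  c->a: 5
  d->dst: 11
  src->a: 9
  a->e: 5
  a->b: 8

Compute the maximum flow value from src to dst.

Augment src->a->e->dst: bottleneck 2. Total 2.
Augment src->a->b->d->dst: bottleneck 7. Total 9.
Augment src->c->a->b->d->dst: bottleneck 1. Total 10.
No augmenting path remains in the residual graph.

10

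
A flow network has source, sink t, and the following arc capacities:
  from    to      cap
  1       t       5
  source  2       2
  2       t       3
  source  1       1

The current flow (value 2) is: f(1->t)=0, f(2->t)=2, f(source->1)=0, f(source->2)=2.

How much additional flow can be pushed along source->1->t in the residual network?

1

Residual capacities along the path: source->1: 1, 1->t: 5.
Minimum is 1.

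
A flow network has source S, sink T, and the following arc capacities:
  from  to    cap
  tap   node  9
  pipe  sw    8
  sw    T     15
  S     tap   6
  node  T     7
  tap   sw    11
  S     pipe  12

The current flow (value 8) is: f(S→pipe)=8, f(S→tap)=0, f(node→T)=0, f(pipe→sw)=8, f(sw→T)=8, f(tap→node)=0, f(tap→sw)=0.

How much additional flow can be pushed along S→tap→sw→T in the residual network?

Residual capacities along the path: S→tap: 6, tap→sw: 11, sw→T: 7.
Minimum is 6.

6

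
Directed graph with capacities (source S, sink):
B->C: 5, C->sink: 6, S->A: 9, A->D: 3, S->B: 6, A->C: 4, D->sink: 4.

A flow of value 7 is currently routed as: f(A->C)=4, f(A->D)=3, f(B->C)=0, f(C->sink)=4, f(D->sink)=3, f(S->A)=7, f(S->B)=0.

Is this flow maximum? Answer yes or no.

No

Residual path S->B->C->sink has bottleneck 2 > 0.
Pushing 2 along it raises the flow to 9, so the given flow is not maximum.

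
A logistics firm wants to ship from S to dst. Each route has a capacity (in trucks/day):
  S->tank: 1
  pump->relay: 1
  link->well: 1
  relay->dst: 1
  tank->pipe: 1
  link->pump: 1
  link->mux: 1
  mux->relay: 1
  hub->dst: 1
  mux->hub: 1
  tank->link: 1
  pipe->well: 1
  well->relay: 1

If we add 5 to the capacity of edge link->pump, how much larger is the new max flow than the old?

0

Original max flow = 1.
Edge link->pump does not cross the min cut (source side {S}), so extra capacity there cannot help.
New max flow = 1. Increase = 0.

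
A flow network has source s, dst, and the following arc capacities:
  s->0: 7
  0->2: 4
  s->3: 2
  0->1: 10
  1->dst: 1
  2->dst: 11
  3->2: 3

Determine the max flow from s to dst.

Augment s->3->2->dst: bottleneck 2. Total 2.
Augment s->0->2->dst: bottleneck 4. Total 6.
Augment s->0->1->dst: bottleneck 1. Total 7.
No augmenting path remains in the residual graph.

7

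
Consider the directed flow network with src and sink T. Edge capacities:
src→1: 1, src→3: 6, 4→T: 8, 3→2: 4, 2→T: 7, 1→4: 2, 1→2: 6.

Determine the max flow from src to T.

5

Augment src→3→2→T: bottleneck 4. Total 4.
Augment src→1→2→T: bottleneck 1. Total 5.
No augmenting path remains in the residual graph.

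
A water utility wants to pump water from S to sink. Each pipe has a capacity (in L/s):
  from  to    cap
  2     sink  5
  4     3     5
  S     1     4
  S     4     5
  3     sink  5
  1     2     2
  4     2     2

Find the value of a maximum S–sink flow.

Augment S→1→2→sink: bottleneck 2. Total 2.
Augment S→4→2→sink: bottleneck 2. Total 4.
Augment S→4→3→sink: bottleneck 3. Total 7.
No augmenting path remains in the residual graph.

7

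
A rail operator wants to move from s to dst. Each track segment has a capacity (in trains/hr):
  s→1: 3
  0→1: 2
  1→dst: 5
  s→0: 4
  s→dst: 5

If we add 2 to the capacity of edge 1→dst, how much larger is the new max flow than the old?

0

Original max flow = 10.
Edge 1→dst does not cross the min cut (source side {0, s}), so extra capacity there cannot help.
New max flow = 10. Increase = 0.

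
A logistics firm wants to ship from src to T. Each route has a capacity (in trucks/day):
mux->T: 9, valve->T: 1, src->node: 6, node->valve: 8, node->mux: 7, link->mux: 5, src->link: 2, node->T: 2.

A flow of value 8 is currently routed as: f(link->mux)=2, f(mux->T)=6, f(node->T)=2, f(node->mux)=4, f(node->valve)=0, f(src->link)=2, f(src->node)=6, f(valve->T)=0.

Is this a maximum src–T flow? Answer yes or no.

Yes

Residual reachable from src: {src}; T is not reachable.
Saturated cut: src->node, src->link with total capacity 8 = current flow value. Flow is maximum.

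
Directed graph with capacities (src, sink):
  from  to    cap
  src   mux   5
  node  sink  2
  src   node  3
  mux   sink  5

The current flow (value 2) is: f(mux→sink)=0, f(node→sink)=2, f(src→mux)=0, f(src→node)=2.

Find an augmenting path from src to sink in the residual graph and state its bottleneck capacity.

Residual along src→mux→sink: src→mux: 5, mux→sink: 5.
Bottleneck = min = 5.

src→mux→sink, bottleneck 5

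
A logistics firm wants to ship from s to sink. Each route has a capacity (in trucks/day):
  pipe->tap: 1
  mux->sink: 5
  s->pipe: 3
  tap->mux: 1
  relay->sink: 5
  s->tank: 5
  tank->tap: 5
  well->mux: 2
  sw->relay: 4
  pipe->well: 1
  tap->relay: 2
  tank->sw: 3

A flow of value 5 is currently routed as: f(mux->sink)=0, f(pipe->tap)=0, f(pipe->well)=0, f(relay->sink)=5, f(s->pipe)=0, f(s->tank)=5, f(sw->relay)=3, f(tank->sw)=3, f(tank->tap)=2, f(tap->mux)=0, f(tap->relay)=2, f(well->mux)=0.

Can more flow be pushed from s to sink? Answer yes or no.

Residual path s->pipe->tap->mux->sink has bottleneck 1 > 0.
Pushing 1 along it raises the flow to 6, so the given flow is not maximum.

Yes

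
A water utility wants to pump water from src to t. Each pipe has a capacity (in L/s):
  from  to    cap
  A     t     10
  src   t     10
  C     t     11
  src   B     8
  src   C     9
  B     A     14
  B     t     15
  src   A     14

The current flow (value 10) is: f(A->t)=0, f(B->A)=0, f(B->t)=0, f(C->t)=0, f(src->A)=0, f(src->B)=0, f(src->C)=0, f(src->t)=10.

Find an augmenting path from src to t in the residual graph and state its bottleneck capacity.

Residual along src->C->t: src->C: 9, C->t: 11.
Bottleneck = min = 9.

src->C->t, bottleneck 9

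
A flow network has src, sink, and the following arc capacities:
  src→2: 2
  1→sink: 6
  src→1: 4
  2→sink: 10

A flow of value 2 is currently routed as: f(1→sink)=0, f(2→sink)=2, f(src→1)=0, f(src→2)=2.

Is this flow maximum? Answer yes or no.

No

Residual path src→1→sink has bottleneck 4 > 0.
Pushing 4 along it raises the flow to 6, so the given flow is not maximum.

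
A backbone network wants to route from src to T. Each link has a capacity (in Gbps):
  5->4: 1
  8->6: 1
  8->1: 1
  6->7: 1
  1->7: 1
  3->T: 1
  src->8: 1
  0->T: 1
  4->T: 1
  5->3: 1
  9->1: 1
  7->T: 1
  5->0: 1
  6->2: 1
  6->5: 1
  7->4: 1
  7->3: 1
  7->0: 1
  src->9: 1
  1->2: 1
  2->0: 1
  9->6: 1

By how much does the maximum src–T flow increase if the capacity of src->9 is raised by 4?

Original max flow = 2.
After raising cap(src->9), augmenting paths through that edge carry 1 more unit.
New max flow = 3. Increase = 1.

1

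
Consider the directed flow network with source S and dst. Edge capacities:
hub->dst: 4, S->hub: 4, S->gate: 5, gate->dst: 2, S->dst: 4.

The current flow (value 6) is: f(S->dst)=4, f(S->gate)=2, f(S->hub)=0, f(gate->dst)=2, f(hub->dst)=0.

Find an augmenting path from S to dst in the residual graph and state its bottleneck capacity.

Residual along S->hub->dst: S->hub: 4, hub->dst: 4.
Bottleneck = min = 4.

S->hub->dst, bottleneck 4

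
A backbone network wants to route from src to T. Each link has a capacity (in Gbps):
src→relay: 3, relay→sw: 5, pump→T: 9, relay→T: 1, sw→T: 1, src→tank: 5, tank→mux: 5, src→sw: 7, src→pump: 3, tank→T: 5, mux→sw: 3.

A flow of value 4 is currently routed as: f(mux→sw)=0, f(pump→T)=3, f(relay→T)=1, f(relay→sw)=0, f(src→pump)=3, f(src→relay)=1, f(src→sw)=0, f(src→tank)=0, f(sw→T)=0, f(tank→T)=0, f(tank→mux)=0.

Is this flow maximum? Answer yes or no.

No

Residual path src→tank→T has bottleneck 5 > 0.
Pushing 5 along it raises the flow to 9, so the given flow is not maximum.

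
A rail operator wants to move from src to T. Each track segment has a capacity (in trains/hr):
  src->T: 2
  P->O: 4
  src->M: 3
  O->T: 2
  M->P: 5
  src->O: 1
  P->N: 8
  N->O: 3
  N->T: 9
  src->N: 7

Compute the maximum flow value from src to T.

Augment src->T: bottleneck 2. Total 2.
Augment src->N->T: bottleneck 7. Total 9.
Augment src->O->T: bottleneck 1. Total 10.
Augment src->M->P->N->T: bottleneck 2. Total 12.
Augment src->M->P->O->T: bottleneck 1. Total 13.
No augmenting path remains in the residual graph.

13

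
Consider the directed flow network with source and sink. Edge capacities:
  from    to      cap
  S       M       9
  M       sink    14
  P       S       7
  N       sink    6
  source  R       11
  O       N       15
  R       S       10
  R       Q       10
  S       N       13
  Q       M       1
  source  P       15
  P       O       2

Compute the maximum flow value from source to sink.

Augment source→R→Q→M→sink: bottleneck 1. Total 1.
Augment source→R→S→M→sink: bottleneck 9. Total 10.
Augment source→R→S→N→sink: bottleneck 1. Total 11.
Augment source→P→S→N→sink: bottleneck 5. Total 16.
No augmenting path remains in the residual graph.

16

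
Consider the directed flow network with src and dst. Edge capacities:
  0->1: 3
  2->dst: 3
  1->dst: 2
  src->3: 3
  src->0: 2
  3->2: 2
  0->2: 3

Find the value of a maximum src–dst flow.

4

Augment src->0->1->dst: bottleneck 2. Total 2.
Augment src->3->2->dst: bottleneck 2. Total 4.
No augmenting path remains in the residual graph.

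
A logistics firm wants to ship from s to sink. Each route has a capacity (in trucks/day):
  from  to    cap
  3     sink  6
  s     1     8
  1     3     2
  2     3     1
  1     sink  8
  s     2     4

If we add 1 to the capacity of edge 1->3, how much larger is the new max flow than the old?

0

Original max flow = 9.
Edge 1->3 does not cross the min cut (source side {2, s}), so extra capacity there cannot help.
New max flow = 9. Increase = 0.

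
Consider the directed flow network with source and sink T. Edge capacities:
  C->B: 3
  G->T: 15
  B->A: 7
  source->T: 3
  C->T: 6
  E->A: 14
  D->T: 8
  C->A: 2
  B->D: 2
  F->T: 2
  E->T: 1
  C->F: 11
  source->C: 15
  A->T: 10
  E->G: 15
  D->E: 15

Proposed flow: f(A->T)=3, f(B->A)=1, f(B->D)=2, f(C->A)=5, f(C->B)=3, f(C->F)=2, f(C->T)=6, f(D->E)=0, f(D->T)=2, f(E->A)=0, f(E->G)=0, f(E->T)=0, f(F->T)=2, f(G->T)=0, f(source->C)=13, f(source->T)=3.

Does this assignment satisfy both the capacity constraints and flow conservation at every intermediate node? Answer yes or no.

No

Capacity violated on C->A: flow 5 > capacity 2.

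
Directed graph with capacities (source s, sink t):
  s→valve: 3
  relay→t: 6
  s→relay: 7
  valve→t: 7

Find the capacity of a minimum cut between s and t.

9

Max flow = 9 (via 2 augmenting paths).
In the residual at optimum, the set reachable from s is {relay, s}.
Cut edges: s→valve (cap 3), relay→t (cap 6). Sum = 9.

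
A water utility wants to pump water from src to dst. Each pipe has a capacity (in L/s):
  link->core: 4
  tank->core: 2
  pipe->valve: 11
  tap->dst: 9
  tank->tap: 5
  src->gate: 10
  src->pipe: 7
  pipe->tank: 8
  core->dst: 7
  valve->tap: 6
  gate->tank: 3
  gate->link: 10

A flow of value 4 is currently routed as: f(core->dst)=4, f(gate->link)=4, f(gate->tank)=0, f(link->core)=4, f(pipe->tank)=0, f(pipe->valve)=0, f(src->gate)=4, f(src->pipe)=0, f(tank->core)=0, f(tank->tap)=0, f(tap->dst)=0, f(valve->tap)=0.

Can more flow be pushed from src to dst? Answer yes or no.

Residual path src->gate->tank->core->dst has bottleneck 2 > 0.
Pushing 2 along it raises the flow to 6, so the given flow is not maximum.

Yes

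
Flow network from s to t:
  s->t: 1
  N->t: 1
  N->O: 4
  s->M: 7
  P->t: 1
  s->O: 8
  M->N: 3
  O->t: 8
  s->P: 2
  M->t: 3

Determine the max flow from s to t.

14

Augment s->t: bottleneck 1. Total 1.
Augment s->M->t: bottleneck 3. Total 4.
Augment s->P->t: bottleneck 1. Total 5.
Augment s->O->t: bottleneck 8. Total 13.
Augment s->M->N->t: bottleneck 1. Total 14.
No augmenting path remains in the residual graph.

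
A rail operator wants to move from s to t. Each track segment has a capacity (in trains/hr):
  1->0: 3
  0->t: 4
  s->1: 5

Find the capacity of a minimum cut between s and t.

Max flow = 3 (via 1 augmenting path).
In the residual at optimum, the set reachable from s is {1, s}.
Cut edges: 1->0 (cap 3). Sum = 3.

3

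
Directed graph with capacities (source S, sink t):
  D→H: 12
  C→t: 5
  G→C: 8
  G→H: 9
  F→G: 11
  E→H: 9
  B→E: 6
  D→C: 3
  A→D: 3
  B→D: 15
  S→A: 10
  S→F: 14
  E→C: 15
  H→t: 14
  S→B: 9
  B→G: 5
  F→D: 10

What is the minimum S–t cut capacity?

19

Max flow = 19 (via 4 augmenting paths).
In the residual at optimum, the set reachable from S is {A, B, C, D, E, F, G, H, S}.
Cut edges: H→t (cap 14), C→t (cap 5). Sum = 19.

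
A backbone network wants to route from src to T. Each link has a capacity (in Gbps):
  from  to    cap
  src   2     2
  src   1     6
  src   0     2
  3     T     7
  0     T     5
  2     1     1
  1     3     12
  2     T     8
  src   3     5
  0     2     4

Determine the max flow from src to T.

Augment src->0->T: bottleneck 2. Total 2.
Augment src->2->T: bottleneck 2. Total 4.
Augment src->3->T: bottleneck 5. Total 9.
Augment src->1->3->T: bottleneck 2. Total 11.
No augmenting path remains in the residual graph.

11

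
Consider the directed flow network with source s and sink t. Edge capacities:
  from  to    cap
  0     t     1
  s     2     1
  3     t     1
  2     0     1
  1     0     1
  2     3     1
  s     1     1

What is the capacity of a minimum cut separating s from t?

2

Max flow = 2 (via 2 augmenting paths).
In the residual at optimum, the set reachable from s is {s}.
Cut edges: s→2 (cap 1), s→1 (cap 1). Sum = 2.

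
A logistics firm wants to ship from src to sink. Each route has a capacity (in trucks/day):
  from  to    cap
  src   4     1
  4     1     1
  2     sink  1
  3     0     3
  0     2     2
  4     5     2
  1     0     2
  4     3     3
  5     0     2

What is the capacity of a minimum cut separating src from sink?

Max flow = 1 (via 1 augmenting path).
In the residual at optimum, the set reachable from src is {src}.
Cut edges: src->4 (cap 1). Sum = 1.

1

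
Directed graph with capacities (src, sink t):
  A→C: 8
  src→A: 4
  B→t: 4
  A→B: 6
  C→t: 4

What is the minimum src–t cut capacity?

4

Max flow = 4 (via 1 augmenting path).
In the residual at optimum, the set reachable from src is {src}.
Cut edges: src→A (cap 4). Sum = 4.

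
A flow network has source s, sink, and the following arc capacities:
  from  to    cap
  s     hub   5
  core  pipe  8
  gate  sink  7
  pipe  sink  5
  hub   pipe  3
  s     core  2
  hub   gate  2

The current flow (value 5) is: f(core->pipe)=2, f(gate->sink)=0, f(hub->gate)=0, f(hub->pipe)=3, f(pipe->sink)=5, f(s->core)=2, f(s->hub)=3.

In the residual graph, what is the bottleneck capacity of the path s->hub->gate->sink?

Residual capacities along the path: s->hub: 2, hub->gate: 2, gate->sink: 7.
Minimum is 2.

2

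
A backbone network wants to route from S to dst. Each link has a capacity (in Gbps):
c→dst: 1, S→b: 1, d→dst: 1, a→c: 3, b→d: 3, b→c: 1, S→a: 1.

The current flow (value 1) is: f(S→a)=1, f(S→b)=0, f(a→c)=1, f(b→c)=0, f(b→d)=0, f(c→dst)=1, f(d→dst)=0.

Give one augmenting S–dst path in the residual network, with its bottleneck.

Residual along S→b→d→dst: S→b: 1, b→d: 3, d→dst: 1.
Bottleneck = min = 1.

S→b→d→dst, bottleneck 1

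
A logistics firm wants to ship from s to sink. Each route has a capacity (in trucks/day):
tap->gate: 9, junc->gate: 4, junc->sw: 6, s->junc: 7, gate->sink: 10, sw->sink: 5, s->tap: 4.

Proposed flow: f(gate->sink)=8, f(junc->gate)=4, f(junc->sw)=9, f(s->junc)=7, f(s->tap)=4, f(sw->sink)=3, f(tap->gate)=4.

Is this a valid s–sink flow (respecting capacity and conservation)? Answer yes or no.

Capacity violated on junc->sw: flow 9 > capacity 6.

No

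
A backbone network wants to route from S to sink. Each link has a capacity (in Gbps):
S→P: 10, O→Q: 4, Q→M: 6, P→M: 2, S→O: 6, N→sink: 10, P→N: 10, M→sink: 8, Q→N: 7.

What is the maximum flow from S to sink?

Augment S→P→M→sink: bottleneck 2. Total 2.
Augment S→P→N→sink: bottleneck 8. Total 10.
Augment S→O→Q→M→sink: bottleneck 4. Total 14.
No augmenting path remains in the residual graph.

14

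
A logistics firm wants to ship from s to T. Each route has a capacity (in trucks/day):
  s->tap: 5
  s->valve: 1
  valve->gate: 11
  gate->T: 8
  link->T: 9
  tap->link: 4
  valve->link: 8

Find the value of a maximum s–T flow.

Augment s->valve->gate->T: bottleneck 1. Total 1.
Augment s->tap->link->T: bottleneck 4. Total 5.
No augmenting path remains in the residual graph.

5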